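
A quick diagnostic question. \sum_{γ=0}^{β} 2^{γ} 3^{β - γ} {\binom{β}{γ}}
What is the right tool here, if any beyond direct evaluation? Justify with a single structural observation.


Best approach: the binomial theorem — terms weighting {\binom{β}{γ}} against matched powers of 2 and 3 reassemble into (2 + 3)^β by the binomial theorem.


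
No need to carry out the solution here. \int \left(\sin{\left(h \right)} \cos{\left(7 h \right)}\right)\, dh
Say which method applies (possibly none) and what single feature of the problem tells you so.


Method: a trigonometric identity — \sin{\left(h \right)} \cos{\left(7 h \right)} mixes two frequencies; the product-to-sum identity splits it into single-frequency sinusoids.


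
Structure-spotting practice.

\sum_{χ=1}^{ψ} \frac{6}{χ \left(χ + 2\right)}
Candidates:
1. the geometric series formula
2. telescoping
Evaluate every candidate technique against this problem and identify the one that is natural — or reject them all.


Verdict: telescoping — \frac{6}{χ \left(χ + 2\right)} decomposes into shift-paired simple fractions; the series telescopes to finitely many boundary pieces.
- the geometric series formula — no single multiplier carries one term to the next throughout the sum.
- telescoping — yes — fits the structure here.


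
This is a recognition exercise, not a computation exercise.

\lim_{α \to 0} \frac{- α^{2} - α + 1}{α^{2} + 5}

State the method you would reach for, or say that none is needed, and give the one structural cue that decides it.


Method: no special technique — nothing blocks direct substitution at 0: plug in and finish.


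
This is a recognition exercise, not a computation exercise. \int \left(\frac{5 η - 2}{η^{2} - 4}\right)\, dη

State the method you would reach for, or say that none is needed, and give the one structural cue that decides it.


Method: partial fractions — once η^{2} - 4 is factored, each root contributes a simple-fraction term; integrate them one at a time.


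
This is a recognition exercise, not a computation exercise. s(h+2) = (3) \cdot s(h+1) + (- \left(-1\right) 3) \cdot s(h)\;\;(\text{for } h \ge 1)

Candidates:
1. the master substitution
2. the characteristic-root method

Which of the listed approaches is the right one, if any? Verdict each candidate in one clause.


Diagnosis: the characteristic-root method — constant coefficients and linearity mean the ansatz r^h reduces it to solving the characteristic polynomial.
- the master substitution: with no divided-index recursive call, reindexing by powers of a base buys nothing.
- the characteristic-root method — applies; the problem has the shape this method handles.


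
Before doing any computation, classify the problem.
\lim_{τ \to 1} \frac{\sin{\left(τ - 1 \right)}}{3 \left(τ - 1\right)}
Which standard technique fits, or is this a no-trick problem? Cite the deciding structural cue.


Diagnosis: l'Hôpital's rule (0/0) — substituting 1 gives 0 over 0; differentiate top and bottom once and re-evaluate. A first-order expansion at the point is an equally standard path; the rule packages it.


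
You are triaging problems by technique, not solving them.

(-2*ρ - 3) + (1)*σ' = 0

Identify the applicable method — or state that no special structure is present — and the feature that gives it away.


Method: no special technique — the slope is a pure function of ρ; integrate both sides and be done.


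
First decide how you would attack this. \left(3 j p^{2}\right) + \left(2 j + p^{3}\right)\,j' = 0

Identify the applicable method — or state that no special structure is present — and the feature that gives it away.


Technique: the exact-equation method — the cross partial derivatives of 3 j p^{2} and 2 j + p^{3} agree, so the left side is the total differential of one potential in p and j.


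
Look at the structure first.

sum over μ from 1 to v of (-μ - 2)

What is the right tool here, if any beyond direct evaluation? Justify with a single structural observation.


Diagnosis: no special technique — this is bookkeeping, not technique: standard formulas for sums of constant-multiple powers of μ apply termwise.


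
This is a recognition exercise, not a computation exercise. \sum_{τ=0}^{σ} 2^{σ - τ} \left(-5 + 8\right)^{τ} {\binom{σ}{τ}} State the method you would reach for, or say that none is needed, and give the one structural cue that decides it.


Diagnosis: the binomial theorem — {\binom{σ}{τ}} weighting matched powers of (-5 + 8) and 2 is the expanded form of ((-5 + 8) + 2)^σ — fold it back up.


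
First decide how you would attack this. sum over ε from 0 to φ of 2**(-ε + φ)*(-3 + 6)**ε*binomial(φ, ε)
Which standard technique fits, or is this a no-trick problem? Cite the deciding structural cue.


Method: the binomial theorem — binomial(φ, ε) weighting matched powers of (-3 + 6) and 2 is the expanded form of ((-3 + 6) + 2)^φ — fold it back up.


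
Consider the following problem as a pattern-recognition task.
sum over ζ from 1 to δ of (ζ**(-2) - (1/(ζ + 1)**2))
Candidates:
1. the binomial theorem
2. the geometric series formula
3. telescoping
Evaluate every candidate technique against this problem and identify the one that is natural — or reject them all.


Method: telescoping — each term adds ζ**(-2) and subtracts the same expression advanced one index; that subtracted piece cancels against the next term's added copy — only the boundary terms survive.
- the binomial theorem — the summand does not match any term pattern of an expanded binomial power.
- the geometric series formula — there is no constant term-to-term ratio.
- telescoping: applies; the problem has the shape this method handles.


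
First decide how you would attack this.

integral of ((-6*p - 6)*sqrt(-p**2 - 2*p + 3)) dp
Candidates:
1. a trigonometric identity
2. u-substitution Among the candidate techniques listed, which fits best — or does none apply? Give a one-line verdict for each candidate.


Method: u-substitution — the only nontrivial dependence routes through -p**2 - 2*p + 3, whose derivative supplies the leftover factor up to a constant multiple — u = -p**2 - 2*p + 3 flattens it.
- a trigonometric identity — with no trigonometric functions present, identity rewriting has no target.
- u-substitution: yes — fits the structure here.


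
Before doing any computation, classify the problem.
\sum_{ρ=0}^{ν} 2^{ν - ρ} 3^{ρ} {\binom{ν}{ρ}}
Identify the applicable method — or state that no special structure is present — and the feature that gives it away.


Technique: the binomial theorem — the summand is term ρ of a binomial expansion in 3 and 2; the whole sum is a single power.


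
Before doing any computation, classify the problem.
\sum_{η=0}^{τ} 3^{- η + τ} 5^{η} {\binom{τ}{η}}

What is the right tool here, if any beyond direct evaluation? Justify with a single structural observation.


Technique: the binomial theorem — the binomial coefficients weight matched powers of 5 and 3, which is exactly the expansion of a binomial power.


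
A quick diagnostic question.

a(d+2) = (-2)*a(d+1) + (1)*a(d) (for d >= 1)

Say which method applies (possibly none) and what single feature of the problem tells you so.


Best approach: the characteristic-root method — fixed numeric weights on consecutive terms and no forcing term added: the root method in its home territory.


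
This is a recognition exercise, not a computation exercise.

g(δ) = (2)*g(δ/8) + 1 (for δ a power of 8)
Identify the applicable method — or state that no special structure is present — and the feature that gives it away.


Technique: the master substitution — divide-the-index recursion (δ/8 inside the call) straightens out once the index is rewritten as 8^m.


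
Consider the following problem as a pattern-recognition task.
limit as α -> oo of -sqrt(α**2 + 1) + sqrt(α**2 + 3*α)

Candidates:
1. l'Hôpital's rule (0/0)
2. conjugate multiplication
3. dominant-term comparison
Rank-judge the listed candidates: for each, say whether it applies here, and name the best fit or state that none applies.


Method: conjugate multiplication — divergence minus divergence hides a finite answer — expose it by pairing sqrt(α**2 + 3*α) - sqrt(α**2 + 1) with its conjugate.
- l'Hôpital's rule (0/0): substitution produces ∞ − ∞ rather than a vanishing quotient; the rule needs a 0/0 ratio to act on.
- conjugate multiplication — yes — fits the structure here.
- dominant-term comparison — no dominant power emerges to decide the limit by degree comparison.


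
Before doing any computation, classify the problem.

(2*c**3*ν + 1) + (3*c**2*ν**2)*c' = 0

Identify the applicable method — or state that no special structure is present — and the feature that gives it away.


Method: the exact-equation method — 2*c**3*ν + 1 and 3*c**2*ν**2 pass the exactness check on the nose, so no integrating factor in ν or c is needed at all.


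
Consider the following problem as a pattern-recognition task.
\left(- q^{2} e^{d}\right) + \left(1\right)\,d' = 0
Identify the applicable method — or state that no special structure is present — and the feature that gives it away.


Diagnosis: separation of variables — solved for the derivative, the right side splits multiplicatively into a function of each variable alone — divide and integrate each side.


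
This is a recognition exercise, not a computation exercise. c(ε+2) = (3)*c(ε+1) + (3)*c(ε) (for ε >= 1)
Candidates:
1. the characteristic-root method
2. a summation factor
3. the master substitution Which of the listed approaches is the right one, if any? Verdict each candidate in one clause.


Technique: the characteristic-root method — try a geometric ansatz r^ε: constant coefficients turn the recurrence into one polynomial equation in r.
- the characteristic-root method: applies; the problem has the shape this method handles.
- a summation factor — the recurrence reaches back more than one step, outside the first-order family a summation factor normalizes.
- the master substitution — the recursion steps by a constant offset, so exponential reindexing is pointless.


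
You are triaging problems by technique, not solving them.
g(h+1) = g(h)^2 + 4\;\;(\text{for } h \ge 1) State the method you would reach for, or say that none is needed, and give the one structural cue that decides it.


Technique: no special technique — each new value is a nonlinear function of earlier ones — scaling arguments and superposition both fail.


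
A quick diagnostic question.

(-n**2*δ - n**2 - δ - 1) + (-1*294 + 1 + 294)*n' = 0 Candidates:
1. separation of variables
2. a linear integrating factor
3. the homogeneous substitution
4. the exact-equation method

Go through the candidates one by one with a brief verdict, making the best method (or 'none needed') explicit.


Technique: separation of variables — one side of the product carries the independent variable, the other the unknown — the textbook separation shape.
- separation of variables — yes — fits the structure here.
- a linear integrating factor — a nonlinear term in the unknown puts this outside the integrating-factor template.
- the homogeneous substitution: the ratio substitution does not collapse this equation.
- the exact-equation method: no potential function has this form as its differential, as written.


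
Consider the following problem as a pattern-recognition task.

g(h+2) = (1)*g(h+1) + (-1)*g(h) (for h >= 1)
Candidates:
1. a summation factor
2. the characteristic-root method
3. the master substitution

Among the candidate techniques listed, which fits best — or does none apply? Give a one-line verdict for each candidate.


Diagnosis: the characteristic-root method — the recurrence treats every index alike (constant coefficients, no forcing) — precisely the regime where r^h trials close it.
- a summation factor — the recurrence reaches back more than one step, outside the first-order family a summation factor normalizes.
- the characteristic-root method — yes, a natural case for it.
- the master substitution — there is no divide-the-index recursive argument.


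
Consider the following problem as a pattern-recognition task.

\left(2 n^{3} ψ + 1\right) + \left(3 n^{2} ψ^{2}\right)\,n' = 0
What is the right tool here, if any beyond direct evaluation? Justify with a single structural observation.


Best approach: the exact-equation method — this form is already the differential of something: the matching mixed partials of 2 n^{3} ψ + 1 and 3 n^{2} ψ^{2} prove it.


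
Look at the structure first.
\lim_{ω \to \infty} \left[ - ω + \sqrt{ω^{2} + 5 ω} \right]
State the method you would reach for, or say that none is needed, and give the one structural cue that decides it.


Technique: conjugate multiplication — infinity minus infinity with a radical in play — multiply by the conjugate so the divergences of \sqrt{ω^{2} + 5 ω} and ω annihilate.


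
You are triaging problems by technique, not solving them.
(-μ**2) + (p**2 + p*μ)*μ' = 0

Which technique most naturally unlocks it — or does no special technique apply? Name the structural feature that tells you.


Method: the homogeneous substitution — the slope's numerator and denominator share total degree; set v = μ/p and the equation drops to separable form. With the right rearrangement (exchanging the roles of the variables where needed), this also fits a Bernoulli template; the homogeneous substitution reads the structure directly.


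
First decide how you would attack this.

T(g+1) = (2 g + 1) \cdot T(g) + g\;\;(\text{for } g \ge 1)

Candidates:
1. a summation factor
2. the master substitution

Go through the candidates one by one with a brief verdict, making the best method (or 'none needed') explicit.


Best approach: a summation factor — it is first-order linear but the coefficient 2 g + 1 depends on the index, so multiply through by a summation factor to telescope it.
- a summation factor — a fit — the right tool for this form.
- the master substitution: with no divided-index recursive call, reindexing by powers of a base buys nothing.


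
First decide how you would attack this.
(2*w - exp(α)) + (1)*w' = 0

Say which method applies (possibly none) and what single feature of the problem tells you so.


Technique: a linear integrating factor — w appears only to the first power with coefficient 2 — the classic integrating-factor setup.


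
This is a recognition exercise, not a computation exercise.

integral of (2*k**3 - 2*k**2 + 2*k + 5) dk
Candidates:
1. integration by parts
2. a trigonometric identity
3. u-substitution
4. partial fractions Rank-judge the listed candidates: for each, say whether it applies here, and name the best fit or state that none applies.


Best approach: no special technique — a term-by-term power-rule job in k; no substitution or rearrangement earns its keep here.
- integration by parts: parts would only shuffle a directly integrable integrand.
- a trigonometric identity — there is no trigonometric structure at all — the integrand carries no sine or cosine to rewrite.
- u-substitution — no substitution does more than relabel what direct integration already handles.
- partial fractions: the expression is not a ratio of polynomials that decomposes further.


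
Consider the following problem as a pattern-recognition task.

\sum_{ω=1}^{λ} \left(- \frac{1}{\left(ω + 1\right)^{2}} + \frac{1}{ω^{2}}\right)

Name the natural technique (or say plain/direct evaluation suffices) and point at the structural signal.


Best approach: telescoping — the generic term is a one-step difference of \frac{1}{ω^{2}}, so partial sums shortcut to endpoint evaluation.


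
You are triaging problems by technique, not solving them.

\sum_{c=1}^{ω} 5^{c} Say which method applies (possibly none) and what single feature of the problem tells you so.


Diagnosis: the geometric series formula — consecutive terms stand in a fixed index-free ratio — the geometric sum formula closes it.


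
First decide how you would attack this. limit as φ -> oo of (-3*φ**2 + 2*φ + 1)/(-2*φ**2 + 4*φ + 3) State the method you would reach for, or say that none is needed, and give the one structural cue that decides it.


Method: dominant-term comparison — divide through by the highest power of φ; every lower-order term dies and the dominant terms decide the limit. l'Hôpital's at-infinity variant applies to the expression viewed as a single quotient; the leading-term comparison is the direct route.


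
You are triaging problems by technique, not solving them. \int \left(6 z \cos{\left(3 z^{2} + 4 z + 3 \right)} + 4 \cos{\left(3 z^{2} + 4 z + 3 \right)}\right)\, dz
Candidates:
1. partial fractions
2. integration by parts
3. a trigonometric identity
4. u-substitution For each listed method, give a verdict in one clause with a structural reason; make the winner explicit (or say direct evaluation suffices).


Technique: u-substitution — collected, the integrand has one factor that is, up to a constant, the derivative of an inner expression the rest depends on — substitute for that inner expression.
- partial fractions — the expression is not a ratio of polynomials that decomposes further.
- integration by parts: the non-polynomial partner is not one of the parts kernels — exp, sine, or cosine with a degree-1 argument, or a logarithm.
- a trigonometric identity: there is no trigonometric structure whose rewriting would simplify the integrand.
- u-substitution — applicable, and directly so.


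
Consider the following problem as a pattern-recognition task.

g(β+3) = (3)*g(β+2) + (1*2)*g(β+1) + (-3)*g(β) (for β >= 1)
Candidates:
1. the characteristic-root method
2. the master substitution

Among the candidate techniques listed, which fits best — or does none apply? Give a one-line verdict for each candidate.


Method: the characteristic-root method — linear, homogeneous, constant coefficients: solutions of the form r^β exist — find the roots of the characteristic polynomial.
- the characteristic-root method — yes — fits the structure here.
- the master substitution — no fixed divisor shrinks the index between calls.


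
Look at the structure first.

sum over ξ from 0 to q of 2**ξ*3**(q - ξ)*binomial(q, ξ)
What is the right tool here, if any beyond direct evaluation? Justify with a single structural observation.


Diagnosis: the binomial theorem — binomial coefficients against complementary powers of 2 and 3: recognize the binomial expansion and resum.


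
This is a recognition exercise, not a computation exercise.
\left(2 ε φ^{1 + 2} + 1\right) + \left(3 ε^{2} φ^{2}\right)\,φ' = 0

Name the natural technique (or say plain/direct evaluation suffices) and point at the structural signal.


Method: the exact-equation method — because the two cross partials coincide, the form is conservative as written — recover its potential in (ε, φ).


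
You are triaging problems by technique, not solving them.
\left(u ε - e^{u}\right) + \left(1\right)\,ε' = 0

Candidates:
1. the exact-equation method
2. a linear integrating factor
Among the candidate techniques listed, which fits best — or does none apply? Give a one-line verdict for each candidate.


Method: a linear integrating factor — the equation is linear in ε with coefficient u; multiplying by the integrating factor exp(∫u) makes the left side a perfect derivative.
- the exact-equation method — the mixed-partials test fails on this split — it is not an exact differential as presented.
- a linear integrating factor: a fit — the right tool for this form.


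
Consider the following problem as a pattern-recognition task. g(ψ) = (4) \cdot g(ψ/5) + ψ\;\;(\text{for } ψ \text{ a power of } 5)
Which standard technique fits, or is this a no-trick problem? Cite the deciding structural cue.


Verdict: the master substitution — treat m = log base 5 of ψ as the new clock: one recursion step advances m by one while ψ scales by 5.


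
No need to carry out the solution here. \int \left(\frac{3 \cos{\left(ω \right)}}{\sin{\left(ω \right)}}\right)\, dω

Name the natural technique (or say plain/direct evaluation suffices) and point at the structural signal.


Diagnosis: u-substitution — collected, the integrand has one factor that is, up to a constant, the derivative of an inner expression the rest depends on — substitute for that inner expression.


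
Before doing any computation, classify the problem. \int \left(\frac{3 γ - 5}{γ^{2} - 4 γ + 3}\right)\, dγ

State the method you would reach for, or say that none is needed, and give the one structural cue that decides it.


Method: partial fractions — the bottom factors while the top stays lower-degree — split into simple fractions and integrate piece by piece.


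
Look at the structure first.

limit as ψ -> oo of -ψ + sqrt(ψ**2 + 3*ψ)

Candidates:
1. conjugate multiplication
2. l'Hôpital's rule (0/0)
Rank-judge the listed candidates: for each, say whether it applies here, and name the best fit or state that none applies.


Verdict: conjugate multiplication — divergence minus divergence hides a finite answer — expose it by pairing sqrt(ψ**2 + 3*ψ) - ψ with its conjugate.
- conjugate multiplication: applies; the problem has the shape this method handles.
- l'Hôpital's rule (0/0) — no quotient structure at all: the clash is ∞ minus ∞, which rationalizing converts into a tractable ratio.


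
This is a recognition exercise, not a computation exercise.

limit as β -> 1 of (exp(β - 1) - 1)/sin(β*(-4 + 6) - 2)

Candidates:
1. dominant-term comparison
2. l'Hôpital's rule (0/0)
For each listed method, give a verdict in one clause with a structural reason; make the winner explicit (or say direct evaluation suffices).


Diagnosis: l'Hôpital's rule (0/0) — both numerator and denominator vanish at 1: the genuine 0/0 indeterminate that l'Hôpital exists for. A first-order expansion at the point is an equally standard path; the rule packages it.
- dominant-term comparison — this limit is not decided by comparing leading-term growth at infinity.
- l'Hôpital's rule (0/0) — yes — fits the structure here.


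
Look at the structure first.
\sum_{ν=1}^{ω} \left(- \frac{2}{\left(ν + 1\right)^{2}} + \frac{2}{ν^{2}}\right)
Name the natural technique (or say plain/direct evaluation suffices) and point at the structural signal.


Best approach: telescoping — consecutive terms evaluate one function at adjacent indices (\frac{2}{ν^{2}} is its current value): one term's tail is the next term's head, so the chain collapses.


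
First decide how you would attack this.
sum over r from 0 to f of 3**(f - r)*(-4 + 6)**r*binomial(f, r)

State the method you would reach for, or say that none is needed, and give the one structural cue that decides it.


Verdict: the binomial theorem — the summand is term r of a binomial expansion in (-4 + 6) and 3; the whole sum is a single power.


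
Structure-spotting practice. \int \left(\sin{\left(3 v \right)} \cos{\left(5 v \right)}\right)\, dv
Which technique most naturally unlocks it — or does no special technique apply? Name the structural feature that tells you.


Best approach: a trigonometric identity — two different frequencies multiply in \sin{\left(3 v \right)} \cos{\left(5 v \right)}; the product-to-sum formula separates them.


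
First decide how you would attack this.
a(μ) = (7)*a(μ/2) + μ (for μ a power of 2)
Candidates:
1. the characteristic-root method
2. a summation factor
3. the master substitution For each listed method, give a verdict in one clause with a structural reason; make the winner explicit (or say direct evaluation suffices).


Best approach: the master substitution — the recursive call is at index μ/2 rather than a shift, a divide-and-conquer shape — substituting μ = 2^m linearizes it.
- the characteristic-root method: a divided-index call is not the fixed-shift linear shape that characteristic roots solve.
- a summation factor: the recursion divides its index rather than shifting it — there is no previous-term chain for a summation factor to telescope.
- the master substitution — yes, a natural case for it.


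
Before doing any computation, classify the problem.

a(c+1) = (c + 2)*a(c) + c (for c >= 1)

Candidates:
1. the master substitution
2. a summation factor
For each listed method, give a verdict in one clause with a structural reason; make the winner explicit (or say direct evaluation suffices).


Method: a summation factor — rescale the sequence by the product of the weights c + 2 so far — the recurrence collapses to a plain running sum.
- the master substitution — the recursion shifts the index rather than dividing it.
- a summation factor — applicable, and directly so.


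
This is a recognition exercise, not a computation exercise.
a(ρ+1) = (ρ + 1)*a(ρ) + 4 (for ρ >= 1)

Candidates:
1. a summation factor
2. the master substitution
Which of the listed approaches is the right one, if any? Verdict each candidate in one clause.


Diagnosis: a summation factor — one step of memory with a weight ρ + 1 that changes as the index grows — the summation-factor construction is built for this.
- a summation factor — a fit — the right tool for this form.
- the master substitution: no fixed divisor shrinks the index between calls.


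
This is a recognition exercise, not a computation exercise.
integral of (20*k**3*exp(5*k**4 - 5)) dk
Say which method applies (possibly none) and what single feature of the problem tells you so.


Diagnosis: u-substitution — a chain-rule shadow: 20*k**3 alongside a function of 5*k**4 - 5 means u = 5*k**4 - 5 unwinds the composition in one step.


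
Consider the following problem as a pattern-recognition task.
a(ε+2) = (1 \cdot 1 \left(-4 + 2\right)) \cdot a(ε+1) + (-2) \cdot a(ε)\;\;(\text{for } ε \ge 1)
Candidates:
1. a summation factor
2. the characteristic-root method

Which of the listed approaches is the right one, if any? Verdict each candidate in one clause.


Verdict: the characteristic-root method — shift-invariance with fixed coefficients calls for exponential trials; the characteristic polynomial finds every r^ε.
- a summation factor: the recurrence reaches back more than one step, outside the first-order family a summation factor normalizes.
- the characteristic-root method — applicable, and directly so.


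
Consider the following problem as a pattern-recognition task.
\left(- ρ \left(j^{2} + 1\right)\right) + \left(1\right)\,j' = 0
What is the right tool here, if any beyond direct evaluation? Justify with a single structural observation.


Verdict: separation of variables — a product of single-variable factors, ρ and j^{2} + 1 — the textbook separable form.


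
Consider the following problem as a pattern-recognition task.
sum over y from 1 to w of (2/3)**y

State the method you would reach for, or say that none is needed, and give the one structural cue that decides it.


Method: the geometric series formula — consecutive terms stand in a fixed index-free ratio — the geometric sum formula closes it.


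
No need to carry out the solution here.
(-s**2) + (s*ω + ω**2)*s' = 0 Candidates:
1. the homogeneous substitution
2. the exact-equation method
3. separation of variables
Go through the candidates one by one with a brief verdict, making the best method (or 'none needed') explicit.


Diagnosis: the homogeneous substitution — scaling ω and s together leaves the slope fixed — it depends only on s/ω, so substitute the ratio. Suitably rearranged — at times with the variables' roles exchanged — this doubles as a Bernoulli equation; the homogeneous reading needs no such setup.
- the homogeneous substitution: yes, a natural case for it.
- the exact-equation method: the cross partial derivatives disagree, so no single potential exists.
- separation of variables — no algebra isolates the independent variable on one side and the unknown on the other.


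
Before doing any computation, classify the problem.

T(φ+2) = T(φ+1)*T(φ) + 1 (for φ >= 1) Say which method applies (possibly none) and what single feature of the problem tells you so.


Method: no special technique — no ansatz, no master substitution, no summation factor survives the nonlinearity here.


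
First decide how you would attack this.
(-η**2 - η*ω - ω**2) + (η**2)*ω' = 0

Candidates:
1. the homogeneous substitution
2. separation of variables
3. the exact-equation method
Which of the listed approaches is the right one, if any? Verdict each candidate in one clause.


Diagnosis: the homogeneous substitution — scaling η and ω together leaves the slope fixed — it depends only on ω/η, so substitute the ratio.
- the homogeneous substitution: a fit — the right tool for this form.
- separation of variables: the two dependences are entangled, not a clean product of one-variable pieces.
- the exact-equation method: the mixed-partials test fails on this split — it is not an exact differential as presented.


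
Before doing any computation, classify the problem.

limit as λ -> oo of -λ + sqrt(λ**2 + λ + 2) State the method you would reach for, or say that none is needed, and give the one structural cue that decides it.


Technique: conjugate multiplication — two divergent pieces with a minus sign between them and a radical in the mix: rationalize sqrt(λ**2 + λ + 2) - λ before any limit law applies.


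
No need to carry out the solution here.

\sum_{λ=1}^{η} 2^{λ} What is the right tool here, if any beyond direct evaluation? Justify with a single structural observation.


Best approach: the geometric series formula — consecutive terms stand in a fixed index-free ratio — the geometric sum formula closes it.


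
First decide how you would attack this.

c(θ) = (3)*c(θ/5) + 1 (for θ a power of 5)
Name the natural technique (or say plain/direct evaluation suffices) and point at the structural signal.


Best approach: the master substitution — the argument θ/5 divides the index by 5; the standard θ = 5^m substitution converts it to a constant-shift recurrence.


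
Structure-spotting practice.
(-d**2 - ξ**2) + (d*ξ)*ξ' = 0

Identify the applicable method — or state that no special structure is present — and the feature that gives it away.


Verdict: the homogeneous substitution — the slope's numerator and denominator share total degree; set v = ξ/d and the equation drops to separable form. A Bernoulli substitution is a fair alternative on this equation directly; the homogeneous reading takes it as given.


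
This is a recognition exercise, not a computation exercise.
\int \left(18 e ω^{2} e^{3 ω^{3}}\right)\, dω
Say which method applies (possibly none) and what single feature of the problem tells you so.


Technique: u-substitution — collected, the integrand has one factor that is, up to a constant, the derivative of an inner expression the rest depends on — substitute for that inner expression.


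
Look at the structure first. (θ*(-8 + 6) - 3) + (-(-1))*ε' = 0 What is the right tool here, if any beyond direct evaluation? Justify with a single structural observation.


Best approach: no special technique — the slope is a pure function of θ; integrate both sides and be done.


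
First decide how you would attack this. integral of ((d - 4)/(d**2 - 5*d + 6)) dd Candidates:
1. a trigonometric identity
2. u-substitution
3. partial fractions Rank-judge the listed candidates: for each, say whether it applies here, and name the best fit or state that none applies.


Best approach: partial fractions — the denominator d**2 - 5*d + 6 factors, so the quotient decomposes into elementary partial fractions term by term.
- a trigonometric identity — no sine or cosine appears, so there is nothing for a trigonometric identity to act on.
- u-substitution — no subexpression of the integrand pairs with its own derivative as a factor — individual terms may offer their own substitutions, but any change of variable covering the whole integral would have to be constructed from outside the expression.
- partial fractions: yes, a natural case for it.


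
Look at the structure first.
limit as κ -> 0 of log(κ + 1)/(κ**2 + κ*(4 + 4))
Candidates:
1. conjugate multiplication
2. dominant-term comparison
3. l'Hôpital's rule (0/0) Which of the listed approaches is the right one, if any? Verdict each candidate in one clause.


Diagnosis: l'Hôpital's rule (0/0) — numerator and denominator both vanish at 0 — a genuine 0/0 form, which is exactly when l'Hôpital applies. A local series expansion at the point resolves it as well; the rule is the packaged version of that step.
- conjugate multiplication — no divergent radical difference is present for a conjugate pair to cancel.
- dominant-term comparison — leading-power comparison does not apply to this form.
- l'Hôpital's rule (0/0) — a fit — the right tool for this form.


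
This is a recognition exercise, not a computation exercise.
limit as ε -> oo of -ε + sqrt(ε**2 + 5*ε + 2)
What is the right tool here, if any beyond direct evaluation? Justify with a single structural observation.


Verdict: conjugate multiplication — the ∞ − ∞ radical form is the exact trigger for the conjugate maneuver.


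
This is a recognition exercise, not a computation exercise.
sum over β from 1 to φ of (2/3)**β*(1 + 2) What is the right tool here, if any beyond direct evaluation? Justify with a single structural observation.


Verdict: the geometric series formula — each term is 2/3 times the previous one, so the geometric-series formula applies directly.


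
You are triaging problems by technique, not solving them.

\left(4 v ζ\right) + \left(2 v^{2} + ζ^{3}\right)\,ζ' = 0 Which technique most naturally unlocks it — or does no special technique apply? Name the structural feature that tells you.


Technique: the exact-equation method — the cross partial derivatives of 4 v ζ and 2 v^{2} + ζ^{3} agree, so the left side is the total differential of one potential in v and ζ.


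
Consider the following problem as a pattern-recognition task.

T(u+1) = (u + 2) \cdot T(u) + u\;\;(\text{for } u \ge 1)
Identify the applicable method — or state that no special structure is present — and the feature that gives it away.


Verdict: a summation factor — one step of memory with a weight u + 2 that changes as the index grows — the summation-factor construction is built for this.


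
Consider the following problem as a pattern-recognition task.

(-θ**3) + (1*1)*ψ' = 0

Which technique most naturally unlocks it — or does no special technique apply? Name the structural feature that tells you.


Diagnosis: no special technique — solved for the derivative, ψ never appears on the right — this is a direct integration in θ, not a differential-equations problem at heart.


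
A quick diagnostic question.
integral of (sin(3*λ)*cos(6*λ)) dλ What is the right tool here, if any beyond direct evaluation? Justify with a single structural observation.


Diagnosis: a trigonometric identity — cross-frequency products like sin(3*λ)*cos(6*λ) are the textbook product-to-sum case — the identity converts them to directly integrable sinusoids.


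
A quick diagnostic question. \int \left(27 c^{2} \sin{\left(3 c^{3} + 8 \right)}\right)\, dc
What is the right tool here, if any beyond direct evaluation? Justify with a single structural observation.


Diagnosis: u-substitution — a chain-rule shadow: 27 c^{2} alongside a function of 3 c^{3} + 8 means u = 3 c^{3} + 8 unwinds the composition in one step.


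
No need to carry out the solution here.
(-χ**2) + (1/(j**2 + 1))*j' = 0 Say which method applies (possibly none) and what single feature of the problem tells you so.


Best approach: separation of variables — the slope splits multiplicatively: χ**2 carrying all χ-dependence times j**2 + 1 carrying all j-dependence — separate and integrate. One could also solve this as an exact equation; with each coefficient in its own variable, separating is the same work with fewer steps.


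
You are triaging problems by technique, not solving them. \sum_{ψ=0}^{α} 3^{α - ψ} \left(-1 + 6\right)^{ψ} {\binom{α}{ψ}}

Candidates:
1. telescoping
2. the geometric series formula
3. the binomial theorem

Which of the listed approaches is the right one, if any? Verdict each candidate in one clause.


Diagnosis: the binomial theorem — terms weighting {\binom{α}{ψ}} against matched powers of (-1 + 6) and 3 reassemble into ((-1 + 6) + 3)^α by the binomial theorem.
- telescoping — computed from the summand as displayed, the partial sums build up without the pairwise collapse telescoping exploits.
- the geometric series formula: the term-to-term ratio changes with the index, so the geometric formula cannot close it.
- the binomial theorem — yes, a natural case for it.


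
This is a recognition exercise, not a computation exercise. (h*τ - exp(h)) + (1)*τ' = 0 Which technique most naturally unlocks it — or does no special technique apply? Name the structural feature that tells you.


Method: a linear integrating factor — τ appears only to the first power with coefficient h — the classic integrating-factor setup.


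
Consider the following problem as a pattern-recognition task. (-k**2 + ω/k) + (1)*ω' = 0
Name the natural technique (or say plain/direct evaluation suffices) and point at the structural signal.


Verdict: a linear integrating factor — the unknown enters only to the first power against a nonzero forcing term — the integrating-factor template applies directly.


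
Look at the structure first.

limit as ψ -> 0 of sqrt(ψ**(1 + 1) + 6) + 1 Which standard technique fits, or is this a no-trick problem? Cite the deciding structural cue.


Verdict: no special technique — no zero denominators, no indeterminate clash at 0 — substitute and read off the value.


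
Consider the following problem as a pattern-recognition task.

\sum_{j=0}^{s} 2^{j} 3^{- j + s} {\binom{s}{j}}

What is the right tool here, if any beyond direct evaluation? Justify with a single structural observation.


Technique: the binomial theorem — binomial coefficients against complementary powers of 2 and 3: recognize the binomial expansion and resum.


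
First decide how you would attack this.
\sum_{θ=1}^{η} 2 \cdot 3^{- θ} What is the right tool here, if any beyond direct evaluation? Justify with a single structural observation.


Diagnosis: the geometric series formula — consecutive terms stand in a fixed index-free ratio — the geometric sum formula closes it.


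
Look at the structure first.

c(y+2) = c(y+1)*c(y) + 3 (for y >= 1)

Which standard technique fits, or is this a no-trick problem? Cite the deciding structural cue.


Technique: no special technique — the sequence value feeds back through itself nonlinearly — linear superposition fails, and every superposition-based closed form fails with it.


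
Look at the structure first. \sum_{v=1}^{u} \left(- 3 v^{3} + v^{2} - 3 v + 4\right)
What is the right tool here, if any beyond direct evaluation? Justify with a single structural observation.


Method: no special technique — this is bookkeeping, not technique: standard formulas for sums of constant-multiple powers of v apply termwise.


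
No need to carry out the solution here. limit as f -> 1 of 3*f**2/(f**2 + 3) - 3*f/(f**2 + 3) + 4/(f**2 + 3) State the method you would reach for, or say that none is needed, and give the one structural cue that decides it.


Best approach: no special technique — the function is continuous at 1; evaluation is itself the limit, no machinery required.
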